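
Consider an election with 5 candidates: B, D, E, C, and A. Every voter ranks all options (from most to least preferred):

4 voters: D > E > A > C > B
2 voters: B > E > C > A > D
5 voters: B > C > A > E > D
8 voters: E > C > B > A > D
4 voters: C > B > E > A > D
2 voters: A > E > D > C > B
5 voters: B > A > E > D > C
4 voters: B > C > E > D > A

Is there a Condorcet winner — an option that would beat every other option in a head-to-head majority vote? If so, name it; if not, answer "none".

none

Checking pairwise contests:
C beats B 18–16.
B beats D 28–6.
B beats E 20–14.
E beats C 21–13.
B beats A 28–6.
Every option loses at least one head-to-head, so there is no Condorcet winner.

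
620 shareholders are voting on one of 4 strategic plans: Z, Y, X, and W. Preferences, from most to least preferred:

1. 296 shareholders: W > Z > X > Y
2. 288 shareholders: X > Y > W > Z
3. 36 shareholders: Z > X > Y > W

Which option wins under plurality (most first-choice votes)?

First-place votes: Z 36, Y 0, X 288, W 296.
W has the most first-place votes.

W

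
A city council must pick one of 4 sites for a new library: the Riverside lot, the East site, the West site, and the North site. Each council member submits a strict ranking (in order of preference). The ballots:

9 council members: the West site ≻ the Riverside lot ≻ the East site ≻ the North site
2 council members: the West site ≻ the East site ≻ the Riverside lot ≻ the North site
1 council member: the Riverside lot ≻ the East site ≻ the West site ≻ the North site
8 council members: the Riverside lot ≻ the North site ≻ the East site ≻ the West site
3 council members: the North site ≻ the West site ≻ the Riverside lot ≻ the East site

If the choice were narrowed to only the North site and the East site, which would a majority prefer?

Voters preferring the North site to the East site: 11; preferring the East site to the North site: 12.
the East site wins the head-to-head.

the East site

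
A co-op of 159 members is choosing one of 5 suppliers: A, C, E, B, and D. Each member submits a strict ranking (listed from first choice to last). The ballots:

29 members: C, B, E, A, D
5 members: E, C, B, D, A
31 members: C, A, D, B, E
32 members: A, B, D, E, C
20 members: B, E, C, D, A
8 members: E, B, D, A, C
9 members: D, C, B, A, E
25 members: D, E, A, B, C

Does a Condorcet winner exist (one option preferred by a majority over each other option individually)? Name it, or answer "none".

none

Checking pairwise contests:
C beats A 94–65.
E beats C 90–69.
B beats E 121–38.
A beats B 88–71.
A beats D 92–67.
Every option loses at least one head-to-head, so there is no Condorcet winner.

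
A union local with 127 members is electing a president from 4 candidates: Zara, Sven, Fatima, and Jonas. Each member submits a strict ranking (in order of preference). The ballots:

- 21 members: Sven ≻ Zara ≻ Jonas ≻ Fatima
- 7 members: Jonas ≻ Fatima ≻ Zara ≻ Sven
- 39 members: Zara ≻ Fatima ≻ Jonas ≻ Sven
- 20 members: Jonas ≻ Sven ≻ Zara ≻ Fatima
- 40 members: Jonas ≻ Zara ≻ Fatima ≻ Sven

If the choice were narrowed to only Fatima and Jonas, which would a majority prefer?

Voters preferring Fatima to Jonas: 39; preferring Jonas to Fatima: 88.
Jonas wins the head-to-head.

Jonas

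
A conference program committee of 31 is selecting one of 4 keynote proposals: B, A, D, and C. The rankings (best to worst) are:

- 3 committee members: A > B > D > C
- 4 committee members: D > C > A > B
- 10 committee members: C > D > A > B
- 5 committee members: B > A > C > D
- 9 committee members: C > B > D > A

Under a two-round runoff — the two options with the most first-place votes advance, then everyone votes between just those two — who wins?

Round 1 first-place votes: B 5, A 3, D 4, C 19.
C and B advance.
Runoff: C is preferred to B by 23 voters; B by 8.
C wins the runoff.

C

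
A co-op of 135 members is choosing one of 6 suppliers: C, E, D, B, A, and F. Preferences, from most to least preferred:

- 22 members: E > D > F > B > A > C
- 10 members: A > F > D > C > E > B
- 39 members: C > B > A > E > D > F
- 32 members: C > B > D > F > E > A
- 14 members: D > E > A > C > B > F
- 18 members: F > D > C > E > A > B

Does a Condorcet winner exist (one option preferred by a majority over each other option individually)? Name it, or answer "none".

C vs E: 99–36 for C.
C vs D: 71–64 for C.
C vs B: 113–22 for C.
C vs A: 89–46 for C.
C vs F: 85–50 for C.
C beats every other option head-to-head.

C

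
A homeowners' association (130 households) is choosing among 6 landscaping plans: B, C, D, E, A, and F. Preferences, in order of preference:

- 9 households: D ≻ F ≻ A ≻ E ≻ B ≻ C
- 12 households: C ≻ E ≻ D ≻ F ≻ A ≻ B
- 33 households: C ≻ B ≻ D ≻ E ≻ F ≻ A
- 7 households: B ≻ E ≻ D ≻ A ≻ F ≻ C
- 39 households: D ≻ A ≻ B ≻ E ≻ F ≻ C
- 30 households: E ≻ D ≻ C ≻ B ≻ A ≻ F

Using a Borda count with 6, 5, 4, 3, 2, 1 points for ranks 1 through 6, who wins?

B: 9·2 + 12·1 + 33·5 + 7·6 + 39·4 + 30·3 = 483
C: 9·1 + 12·6 + 33·6 + 7·1 + 39·1 + 30·4 = 445
D: 9·6 + 12·4 + 33·4 + 7·4 + 39·6 + 30·5 = 646
E: 9·3 + 12·5 + 33·3 + 7·5 + 39·3 + 30·6 = 518
A: 9·4 + 12·2 + 33·1 + 7·3 + 39·5 + 30·2 = 369
F: 9·5 + 12·3 + 33·2 + 7·2 + 39·2 + 30·1 = 269
D has the highest Borda score (646).

D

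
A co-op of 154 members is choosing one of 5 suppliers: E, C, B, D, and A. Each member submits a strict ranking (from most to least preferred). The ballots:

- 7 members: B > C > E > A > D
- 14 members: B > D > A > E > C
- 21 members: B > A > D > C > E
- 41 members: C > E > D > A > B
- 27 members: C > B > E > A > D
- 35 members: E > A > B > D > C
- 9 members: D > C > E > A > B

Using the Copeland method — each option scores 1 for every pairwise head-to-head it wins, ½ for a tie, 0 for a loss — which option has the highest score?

E: beats B, D, and A; loses to C → score 3.
C: beats E and A; ties B; loses to D → score 2.5.
B: beats D; ties C; loses to E and A → score 1.5.
D: beats C; loses to E, B, and A → score 1.
A: beats B and D; loses to E and C → score 2.
E has the best pairwise record.

E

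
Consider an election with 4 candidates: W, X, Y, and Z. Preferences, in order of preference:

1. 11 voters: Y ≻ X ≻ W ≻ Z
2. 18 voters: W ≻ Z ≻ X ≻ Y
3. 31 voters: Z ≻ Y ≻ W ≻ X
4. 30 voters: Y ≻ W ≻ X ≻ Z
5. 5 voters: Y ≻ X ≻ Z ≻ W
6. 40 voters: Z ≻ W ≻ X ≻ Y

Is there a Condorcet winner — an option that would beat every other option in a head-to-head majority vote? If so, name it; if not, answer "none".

Z

Z vs W: 76–59 for Z.
Z vs X: 89–46 for Z.
Z vs Y: 89–46 for Z.
Z beats every other option head-to-head.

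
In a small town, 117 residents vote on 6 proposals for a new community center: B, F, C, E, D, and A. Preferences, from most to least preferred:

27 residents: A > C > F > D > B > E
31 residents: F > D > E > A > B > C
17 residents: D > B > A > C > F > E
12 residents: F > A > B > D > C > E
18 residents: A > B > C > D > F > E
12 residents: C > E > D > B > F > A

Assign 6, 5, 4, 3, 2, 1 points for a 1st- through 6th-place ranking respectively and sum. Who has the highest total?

B: 27·2 + 31·2 + 17·5 + 12·4 + 18·5 + 12·3 = 375
F: 27·4 + 31·6 + 17·2 + 12·6 + 18·2 + 12·2 = 460
C: 27·5 + 31·1 + 17·3 + 12·2 + 18·4 + 12·6 = 385
E: 27·1 + 31·4 + 17·1 + 12·1 + 18·1 + 12·5 = 258
D: 27·3 + 31·5 + 17·6 + 12·3 + 18·3 + 12·4 = 476
A: 27·6 + 31·3 + 17·4 + 12·5 + 18·6 + 12·1 = 503
A has the highest Borda score (503).

A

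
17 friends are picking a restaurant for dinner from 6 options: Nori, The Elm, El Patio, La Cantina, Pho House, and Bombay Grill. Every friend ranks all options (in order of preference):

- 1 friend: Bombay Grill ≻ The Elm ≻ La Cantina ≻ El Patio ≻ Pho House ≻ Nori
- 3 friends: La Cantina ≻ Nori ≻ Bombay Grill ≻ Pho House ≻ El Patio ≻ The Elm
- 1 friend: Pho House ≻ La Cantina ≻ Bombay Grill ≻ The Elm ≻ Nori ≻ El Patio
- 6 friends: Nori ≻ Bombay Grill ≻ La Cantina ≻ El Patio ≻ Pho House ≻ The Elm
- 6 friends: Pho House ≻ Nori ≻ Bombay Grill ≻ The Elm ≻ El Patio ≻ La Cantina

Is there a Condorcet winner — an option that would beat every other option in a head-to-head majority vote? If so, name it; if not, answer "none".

Nori

Nori vs The Elm: 15–2 for Nori.
Nori vs El Patio: 16–1 for Nori.
Nori vs La Cantina: 12–5 for Nori.
Nori vs Pho House: 9–8 for Nori.
Nori vs Bombay Grill: 15–2 for Nori.
Nori beats every other option head-to-head.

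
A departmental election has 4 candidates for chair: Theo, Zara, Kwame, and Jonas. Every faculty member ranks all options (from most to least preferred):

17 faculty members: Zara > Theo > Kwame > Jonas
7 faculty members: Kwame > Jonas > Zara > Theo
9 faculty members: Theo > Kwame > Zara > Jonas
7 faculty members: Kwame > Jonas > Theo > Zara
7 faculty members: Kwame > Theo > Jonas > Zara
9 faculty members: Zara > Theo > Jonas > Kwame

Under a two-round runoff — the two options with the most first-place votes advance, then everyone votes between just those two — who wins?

Kwame

Round 1 first-place votes: Theo 9, Zara 26, Kwame 21, Jonas 0.
Zara and Kwame advance.
Runoff: Zara is preferred to Kwame by 26 voters; Kwame by 30.
Kwame wins the runoff.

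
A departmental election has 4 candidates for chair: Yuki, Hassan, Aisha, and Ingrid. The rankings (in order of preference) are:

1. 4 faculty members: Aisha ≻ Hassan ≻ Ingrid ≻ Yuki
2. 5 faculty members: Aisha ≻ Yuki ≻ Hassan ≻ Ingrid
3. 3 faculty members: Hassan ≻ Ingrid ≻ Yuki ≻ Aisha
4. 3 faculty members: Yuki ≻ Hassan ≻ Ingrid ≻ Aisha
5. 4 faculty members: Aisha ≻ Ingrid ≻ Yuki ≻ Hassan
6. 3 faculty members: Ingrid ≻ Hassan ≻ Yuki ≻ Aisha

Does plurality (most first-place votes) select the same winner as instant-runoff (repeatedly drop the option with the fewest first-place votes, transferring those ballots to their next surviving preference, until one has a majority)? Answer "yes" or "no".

yes

Plurality — first-place votes: Yuki 3, Hassan 3, Aisha 13, Ingrid 3. Winner: Aisha.
Instant-runoff — R1 Yuki 3, Hassan 3, Aisha 13, Ingrid 3 (Aisha winner). Winner: Aisha.
The two methods agree.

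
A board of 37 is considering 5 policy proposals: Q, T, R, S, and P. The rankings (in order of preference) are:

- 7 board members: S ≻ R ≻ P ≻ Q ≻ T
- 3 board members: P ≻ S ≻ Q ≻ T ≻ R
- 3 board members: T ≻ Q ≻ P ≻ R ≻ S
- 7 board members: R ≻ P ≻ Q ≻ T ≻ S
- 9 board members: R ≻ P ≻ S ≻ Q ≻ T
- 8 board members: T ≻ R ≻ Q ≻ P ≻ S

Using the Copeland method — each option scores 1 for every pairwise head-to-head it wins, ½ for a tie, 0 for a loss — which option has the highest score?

R

Q: beats T; loses to R, S, and P → score 1.
T: loses to Q, R, S, and P → score 0.
R: beats Q, T, S, and P → score 4.
S: beats Q and T; loses to R and P → score 2.
P: beats Q, T, and S; loses to R → score 3.
R has the best pairwise record.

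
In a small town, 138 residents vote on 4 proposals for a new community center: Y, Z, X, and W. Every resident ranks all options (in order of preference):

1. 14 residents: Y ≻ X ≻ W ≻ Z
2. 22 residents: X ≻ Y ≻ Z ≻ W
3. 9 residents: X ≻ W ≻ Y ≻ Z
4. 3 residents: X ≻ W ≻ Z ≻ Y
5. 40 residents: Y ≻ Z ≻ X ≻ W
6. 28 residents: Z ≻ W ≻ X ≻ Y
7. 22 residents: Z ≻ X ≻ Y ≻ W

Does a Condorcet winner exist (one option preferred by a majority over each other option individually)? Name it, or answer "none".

none

Checking pairwise contests:
X beats Y 84–54.
Y beats Z 85–53.
Z beats X 90–48.
Y beats W 98–40.
Every option loses at least one head-to-head, so there is no Condorcet winner.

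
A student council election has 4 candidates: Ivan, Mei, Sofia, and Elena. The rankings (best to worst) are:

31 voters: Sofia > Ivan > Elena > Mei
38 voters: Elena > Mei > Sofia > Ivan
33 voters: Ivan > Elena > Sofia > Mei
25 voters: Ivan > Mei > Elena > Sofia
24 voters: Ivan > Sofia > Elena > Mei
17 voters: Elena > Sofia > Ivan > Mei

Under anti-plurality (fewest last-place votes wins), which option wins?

Elena

Last-place votes: Ivan 38, Mei 105, Sofia 25, Elena 0.
Elena is ranked last by the fewest voters, so Elena wins.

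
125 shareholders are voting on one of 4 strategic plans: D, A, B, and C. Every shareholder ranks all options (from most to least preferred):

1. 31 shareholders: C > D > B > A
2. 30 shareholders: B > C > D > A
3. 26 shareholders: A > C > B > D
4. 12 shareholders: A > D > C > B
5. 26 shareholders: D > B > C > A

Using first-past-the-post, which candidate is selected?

First-place votes: D 26, A 38, B 30, C 31.
A has the most first-place votes.

A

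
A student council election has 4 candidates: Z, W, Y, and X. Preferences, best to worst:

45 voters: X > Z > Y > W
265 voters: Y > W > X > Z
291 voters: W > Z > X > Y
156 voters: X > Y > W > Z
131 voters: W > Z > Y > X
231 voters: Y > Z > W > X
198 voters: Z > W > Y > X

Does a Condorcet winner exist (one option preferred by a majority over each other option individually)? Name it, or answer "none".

Checking pairwise contests:
W beats Z 843–474.
Y beats W 697–620.
Z beats Y 665–652.
Z beats X 851–466.
Every option loses at least one head-to-head, so there is no Condorcet winner.

none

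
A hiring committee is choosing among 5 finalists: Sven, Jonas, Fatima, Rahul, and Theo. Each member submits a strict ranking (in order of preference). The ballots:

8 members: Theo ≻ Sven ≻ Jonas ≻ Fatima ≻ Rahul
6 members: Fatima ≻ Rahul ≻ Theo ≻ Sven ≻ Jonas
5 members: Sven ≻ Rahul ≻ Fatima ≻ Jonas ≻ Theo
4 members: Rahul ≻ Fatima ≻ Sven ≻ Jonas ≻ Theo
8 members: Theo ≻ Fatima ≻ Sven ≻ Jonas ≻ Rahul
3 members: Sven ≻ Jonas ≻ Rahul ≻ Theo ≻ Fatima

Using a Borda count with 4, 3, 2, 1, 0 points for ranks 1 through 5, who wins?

Sven: 8·3 + 6·1 + 5·4 + 4·2 + 8·2 + 3·4 = 86
Jonas: 8·2 + 6·0 + 5·1 + 4·1 + 8·1 + 3·3 = 42
Fatima: 8·1 + 6·4 + 5·2 + 4·3 + 8·3 + 3·0 = 78
Rahul: 8·0 + 6·3 + 5·3 + 4·4 + 8·0 + 3·2 = 55
Theo: 8·4 + 6·2 + 5·0 + 4·0 + 8·4 + 3·1 = 79
Sven has the highest Borda score (86).

Sven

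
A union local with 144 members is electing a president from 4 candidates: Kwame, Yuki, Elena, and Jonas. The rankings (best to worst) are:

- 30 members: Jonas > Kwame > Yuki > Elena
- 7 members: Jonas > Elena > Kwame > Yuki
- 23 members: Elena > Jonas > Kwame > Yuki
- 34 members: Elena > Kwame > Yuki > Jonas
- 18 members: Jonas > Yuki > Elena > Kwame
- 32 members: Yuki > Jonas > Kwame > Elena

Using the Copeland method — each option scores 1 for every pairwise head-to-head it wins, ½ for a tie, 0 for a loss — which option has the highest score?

Jonas

Kwame: beats Yuki; loses to Elena and Jonas → score 1.
Yuki: beats Elena; loses to Kwame and Jonas → score 1.
Elena: beats Kwame; loses to Yuki and Jonas → score 1.
Jonas: beats Kwame, Yuki, and Elena → score 3.
Jonas has the best pairwise record.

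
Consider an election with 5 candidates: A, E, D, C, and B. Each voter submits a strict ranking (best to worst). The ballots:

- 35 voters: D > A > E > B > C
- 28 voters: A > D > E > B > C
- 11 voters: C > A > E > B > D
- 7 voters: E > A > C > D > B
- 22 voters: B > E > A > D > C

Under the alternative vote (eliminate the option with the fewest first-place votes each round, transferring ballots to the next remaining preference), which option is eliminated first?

Round 1: A 28, E 7, D 35, C 11, B 22. Eliminate E.

E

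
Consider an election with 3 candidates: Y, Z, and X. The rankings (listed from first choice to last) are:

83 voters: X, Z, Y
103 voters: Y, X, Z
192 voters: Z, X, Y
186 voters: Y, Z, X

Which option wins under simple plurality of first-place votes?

First-place votes: Y 289, Z 192, X 83.
Y has the most first-place votes.

Y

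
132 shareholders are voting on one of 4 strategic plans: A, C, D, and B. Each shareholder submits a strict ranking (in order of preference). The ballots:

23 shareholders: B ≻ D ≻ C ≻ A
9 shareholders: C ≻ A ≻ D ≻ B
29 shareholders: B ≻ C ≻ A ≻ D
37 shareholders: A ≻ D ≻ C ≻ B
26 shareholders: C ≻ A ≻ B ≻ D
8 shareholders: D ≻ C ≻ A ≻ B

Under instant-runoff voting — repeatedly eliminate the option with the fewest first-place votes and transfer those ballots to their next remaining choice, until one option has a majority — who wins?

C

Round 1: A 37, C 35, D 8, B 52. Eliminate D.
Round 2: A 37, C 43, B 52. Eliminate A.
Round 3: C 80, B 52. C has a majority.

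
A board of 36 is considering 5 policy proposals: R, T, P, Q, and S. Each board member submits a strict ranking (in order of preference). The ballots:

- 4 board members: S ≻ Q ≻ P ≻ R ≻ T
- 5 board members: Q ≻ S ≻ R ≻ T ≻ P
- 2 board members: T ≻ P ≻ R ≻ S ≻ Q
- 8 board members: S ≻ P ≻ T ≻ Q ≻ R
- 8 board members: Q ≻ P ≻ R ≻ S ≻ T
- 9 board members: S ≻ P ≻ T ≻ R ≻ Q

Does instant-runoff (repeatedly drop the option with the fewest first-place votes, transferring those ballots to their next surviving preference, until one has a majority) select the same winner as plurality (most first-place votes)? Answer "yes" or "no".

yes

Instant-runoff — R1 R 0, T 2, P 0, Q 13, S 21 (S winner). Winner: S.
Plurality — first-place votes: R 0, T 2, P 0, Q 13, S 21. Winner: S.
The two methods agree.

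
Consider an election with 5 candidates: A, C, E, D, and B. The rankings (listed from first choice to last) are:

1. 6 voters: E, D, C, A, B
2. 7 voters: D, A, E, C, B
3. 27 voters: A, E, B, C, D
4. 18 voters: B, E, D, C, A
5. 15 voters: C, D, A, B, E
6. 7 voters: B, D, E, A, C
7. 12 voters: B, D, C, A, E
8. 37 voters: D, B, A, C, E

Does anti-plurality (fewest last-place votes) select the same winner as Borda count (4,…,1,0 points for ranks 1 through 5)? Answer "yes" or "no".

Anti-plurality — last-place votes: A 18, C 7, E 64, D 27, B 13. Winner: C.
Borda — scores: A 258, C 185, E 187, D 332, B 328. Winner: D.
The two methods disagree.

no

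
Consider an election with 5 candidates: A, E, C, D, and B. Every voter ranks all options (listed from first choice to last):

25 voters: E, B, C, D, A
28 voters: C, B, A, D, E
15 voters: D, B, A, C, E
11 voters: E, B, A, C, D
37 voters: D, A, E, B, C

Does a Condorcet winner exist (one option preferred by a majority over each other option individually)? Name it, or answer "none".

none

Checking pairwise contests:
D beats A 77–39.
A beats E 80–36.
A beats C 63–53.
C beats D 64–52.
E beats B 73–43.
Every option loses at least one head-to-head, so there is no Condorcet winner.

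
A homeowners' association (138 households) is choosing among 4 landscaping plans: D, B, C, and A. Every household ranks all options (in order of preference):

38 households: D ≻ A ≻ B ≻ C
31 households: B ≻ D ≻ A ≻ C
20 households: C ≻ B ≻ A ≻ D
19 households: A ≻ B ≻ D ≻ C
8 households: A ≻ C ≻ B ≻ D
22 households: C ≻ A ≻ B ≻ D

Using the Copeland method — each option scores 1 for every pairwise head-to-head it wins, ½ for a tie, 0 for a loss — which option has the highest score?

A

D: beats C; ties A; loses to B → score 1.5.
B: beats D and C; loses to A → score 2.
C: loses to D, B, and A → score 0.
A: beats B and C; ties D → score 2.5.
A has the best pairwise record.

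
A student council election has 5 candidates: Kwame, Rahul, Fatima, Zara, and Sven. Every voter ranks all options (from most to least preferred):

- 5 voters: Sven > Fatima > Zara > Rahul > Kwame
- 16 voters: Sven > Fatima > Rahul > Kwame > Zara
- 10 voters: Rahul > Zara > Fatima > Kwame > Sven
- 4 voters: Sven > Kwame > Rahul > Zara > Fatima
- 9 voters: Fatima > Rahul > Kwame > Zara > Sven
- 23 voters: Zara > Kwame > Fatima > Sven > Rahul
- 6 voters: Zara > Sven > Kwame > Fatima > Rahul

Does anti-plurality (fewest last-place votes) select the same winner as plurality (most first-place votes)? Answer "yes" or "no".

Anti-plurality — last-place votes: Kwame 5, Rahul 29, Fatima 4, Zara 16, Sven 19. Winner: Fatima.
Plurality — first-place votes: Kwame 0, Rahul 10, Fatima 9, Zara 29, Sven 25. Winner: Zara.
The two methods disagree.

no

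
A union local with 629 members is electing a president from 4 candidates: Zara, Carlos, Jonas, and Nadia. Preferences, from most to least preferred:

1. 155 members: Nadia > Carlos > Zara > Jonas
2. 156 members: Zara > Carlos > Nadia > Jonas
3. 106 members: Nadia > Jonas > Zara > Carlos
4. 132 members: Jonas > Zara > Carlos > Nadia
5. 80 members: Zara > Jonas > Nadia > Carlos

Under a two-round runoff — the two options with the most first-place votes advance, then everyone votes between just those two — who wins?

Round 1 first-place votes: Zara 236, Carlos 0, Jonas 132, Nadia 261.
Nadia and Zara advance.
Runoff: Nadia is preferred to Zara by 261 voters; Zara by 368.
Zara wins the runoff.

Zara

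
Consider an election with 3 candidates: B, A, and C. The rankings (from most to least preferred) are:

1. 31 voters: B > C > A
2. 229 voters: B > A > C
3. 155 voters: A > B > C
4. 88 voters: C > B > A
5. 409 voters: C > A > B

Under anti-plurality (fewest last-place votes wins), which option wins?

Last-place votes: B 409, A 119, C 384.
A is ranked last by the fewest voters, so A wins.

A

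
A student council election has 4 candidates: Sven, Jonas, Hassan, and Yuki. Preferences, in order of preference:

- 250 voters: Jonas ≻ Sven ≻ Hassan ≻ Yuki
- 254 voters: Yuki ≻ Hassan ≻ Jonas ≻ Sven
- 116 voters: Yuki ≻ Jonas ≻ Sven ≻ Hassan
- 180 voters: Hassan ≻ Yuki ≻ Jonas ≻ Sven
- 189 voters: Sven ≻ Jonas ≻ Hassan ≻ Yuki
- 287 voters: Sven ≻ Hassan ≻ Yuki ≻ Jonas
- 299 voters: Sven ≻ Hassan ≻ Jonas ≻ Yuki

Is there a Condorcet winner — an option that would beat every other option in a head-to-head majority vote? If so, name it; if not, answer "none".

Checking pairwise contests:
Jonas beats Sven 800–775.
Hassan beats Jonas 1020–555.
Sven beats Hassan 1141–434.
Sven beats Yuki 1025–550.
Every option loses at least one head-to-head, so there is no Condorcet winner.

none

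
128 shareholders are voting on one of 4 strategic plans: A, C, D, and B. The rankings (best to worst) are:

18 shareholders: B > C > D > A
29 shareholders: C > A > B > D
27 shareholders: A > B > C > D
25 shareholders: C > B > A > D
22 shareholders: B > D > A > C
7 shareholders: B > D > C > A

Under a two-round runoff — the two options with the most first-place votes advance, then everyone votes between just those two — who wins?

B

Round 1 first-place votes: A 27, C 54, D 0, B 47.
C and B advance.
Runoff: C is preferred to B by 54 voters; B by 74.
B wins the runoff.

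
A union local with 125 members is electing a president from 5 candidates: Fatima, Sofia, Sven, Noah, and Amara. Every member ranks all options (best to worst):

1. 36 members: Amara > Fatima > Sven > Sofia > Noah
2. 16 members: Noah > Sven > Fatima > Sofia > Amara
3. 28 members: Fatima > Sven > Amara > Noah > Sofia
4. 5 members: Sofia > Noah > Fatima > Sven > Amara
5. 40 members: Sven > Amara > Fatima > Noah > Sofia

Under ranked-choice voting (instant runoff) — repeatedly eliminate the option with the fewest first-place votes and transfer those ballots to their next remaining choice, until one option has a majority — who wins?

Round 1: Fatima 28, Sofia 5, Sven 40, Noah 16, Amara 36. Eliminate Sofia.
Round 2: Fatima 28, Sven 40, Noah 21, Amara 36. Eliminate Noah.
Round 3: Fatima 33, Sven 56, Amara 36. Eliminate Fatima.
Round 4: Sven 89, Amara 36. Sven has a majority.

Sven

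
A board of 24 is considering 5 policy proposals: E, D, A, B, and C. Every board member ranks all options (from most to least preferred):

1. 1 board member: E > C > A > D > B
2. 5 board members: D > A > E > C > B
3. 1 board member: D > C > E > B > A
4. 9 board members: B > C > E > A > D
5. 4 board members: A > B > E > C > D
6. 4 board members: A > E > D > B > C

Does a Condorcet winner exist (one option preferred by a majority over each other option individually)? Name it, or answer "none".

A vs E: 13–11 for A.
A vs D: 18–6 for A.
A vs B: 14–10 for A.
A vs C: 13–11 for A.
A beats every other option head-to-head.

A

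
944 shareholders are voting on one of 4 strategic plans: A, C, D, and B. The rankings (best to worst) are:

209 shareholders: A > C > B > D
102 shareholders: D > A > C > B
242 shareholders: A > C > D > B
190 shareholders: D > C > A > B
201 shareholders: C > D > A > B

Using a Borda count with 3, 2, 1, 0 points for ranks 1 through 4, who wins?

C

A: 209·3 + 102·2 + 242·3 + 190·1 + 201·1 = 1948
C: 209·2 + 102·1 + 242·2 + 190·2 + 201·3 = 1987
D: 209·0 + 102·3 + 242·1 + 190·3 + 201·2 = 1520
B: 209·1 + 102·0 + 242·0 + 190·0 + 201·0 = 209
C has the highest Borda score (1987).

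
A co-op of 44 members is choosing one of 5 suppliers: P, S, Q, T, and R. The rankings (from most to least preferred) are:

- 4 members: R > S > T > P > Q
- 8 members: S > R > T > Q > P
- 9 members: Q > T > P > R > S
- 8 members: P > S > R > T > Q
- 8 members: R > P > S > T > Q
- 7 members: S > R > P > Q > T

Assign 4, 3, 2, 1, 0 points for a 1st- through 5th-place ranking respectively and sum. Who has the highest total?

P: 4·1 + 8·0 + 9·2 + 8·4 + 8·3 + 7·2 = 92
S: 4·3 + 8·4 + 9·0 + 8·3 + 8·2 + 7·4 = 112
Q: 4·0 + 8·1 + 9·4 + 8·0 + 8·0 + 7·1 = 51
T: 4·2 + 8·2 + 9·3 + 8·1 + 8·1 + 7·0 = 67
R: 4·4 + 8·3 + 9·1 + 8·2 + 8·4 + 7·3 = 118
R has the highest Borda score (118).

R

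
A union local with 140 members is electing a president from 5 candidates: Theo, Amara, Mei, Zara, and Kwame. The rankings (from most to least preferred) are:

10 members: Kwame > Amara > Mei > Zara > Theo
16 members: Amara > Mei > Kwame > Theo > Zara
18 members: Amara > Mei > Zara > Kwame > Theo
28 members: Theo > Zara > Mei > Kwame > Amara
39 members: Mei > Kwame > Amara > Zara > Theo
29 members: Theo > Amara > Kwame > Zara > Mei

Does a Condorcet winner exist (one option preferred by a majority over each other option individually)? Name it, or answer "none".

none

Checking pairwise contests:
Amara beats Theo 83–57.
Kwame beats Amara 77–63.
Amara beats Mei 73–67.
Theo beats Zara 73–67.
Mei beats Kwame 101–39.
Every option loses at least one head-to-head, so there is no Condorcet winner.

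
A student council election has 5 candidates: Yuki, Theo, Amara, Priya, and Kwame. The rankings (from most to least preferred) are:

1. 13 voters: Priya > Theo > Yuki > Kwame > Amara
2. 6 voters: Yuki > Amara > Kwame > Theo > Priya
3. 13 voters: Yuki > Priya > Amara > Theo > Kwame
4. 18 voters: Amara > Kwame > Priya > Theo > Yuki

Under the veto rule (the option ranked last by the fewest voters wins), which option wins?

Theo

Last-place votes: Yuki 18, Theo 0, Amara 13, Priya 6, Kwame 13.
Theo is ranked last by the fewest voters, so Theo wins.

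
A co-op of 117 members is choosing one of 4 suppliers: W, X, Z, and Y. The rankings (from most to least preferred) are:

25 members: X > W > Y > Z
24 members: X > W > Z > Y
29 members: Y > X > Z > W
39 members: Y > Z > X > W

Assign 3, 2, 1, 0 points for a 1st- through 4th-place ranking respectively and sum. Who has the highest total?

X

W: 25·2 + 24·2 + 29·0 + 39·0 = 98
X: 25·3 + 24·3 + 29·2 + 39·1 = 244
Z: 25·0 + 24·1 + 29·1 + 39·2 = 131
Y: 25·1 + 24·0 + 29·3 + 39·3 = 229
X has the highest Borda score (244).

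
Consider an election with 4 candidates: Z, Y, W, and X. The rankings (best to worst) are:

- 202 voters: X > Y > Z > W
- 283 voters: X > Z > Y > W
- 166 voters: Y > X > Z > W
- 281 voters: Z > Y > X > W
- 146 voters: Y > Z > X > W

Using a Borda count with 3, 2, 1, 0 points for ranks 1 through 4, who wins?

Z: 202·1 + 283·2 + 166·1 + 281·3 + 146·2 = 2069
Y: 202·2 + 283·1 + 166·3 + 281·2 + 146·3 = 2185
W: 202·0 + 283·0 + 166·0 + 281·0 + 146·0 = 0
X: 202·3 + 283·3 + 166·2 + 281·1 + 146·1 = 2214
X has the highest Borda score (2214).

X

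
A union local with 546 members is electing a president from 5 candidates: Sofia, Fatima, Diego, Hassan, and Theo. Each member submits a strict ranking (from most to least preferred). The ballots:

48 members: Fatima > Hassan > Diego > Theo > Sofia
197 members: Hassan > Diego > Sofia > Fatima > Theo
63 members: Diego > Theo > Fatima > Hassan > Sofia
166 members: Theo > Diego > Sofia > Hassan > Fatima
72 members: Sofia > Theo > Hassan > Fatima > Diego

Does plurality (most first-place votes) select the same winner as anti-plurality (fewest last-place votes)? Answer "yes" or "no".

Plurality — first-place votes: Sofia 72, Fatima 48, Diego 63, Hassan 197, Theo 166. Winner: Hassan.
Anti-plurality — last-place votes: Sofia 111, Fatima 166, Diego 72, Hassan 0, Theo 197. Winner: Hassan.
The two methods agree.

yes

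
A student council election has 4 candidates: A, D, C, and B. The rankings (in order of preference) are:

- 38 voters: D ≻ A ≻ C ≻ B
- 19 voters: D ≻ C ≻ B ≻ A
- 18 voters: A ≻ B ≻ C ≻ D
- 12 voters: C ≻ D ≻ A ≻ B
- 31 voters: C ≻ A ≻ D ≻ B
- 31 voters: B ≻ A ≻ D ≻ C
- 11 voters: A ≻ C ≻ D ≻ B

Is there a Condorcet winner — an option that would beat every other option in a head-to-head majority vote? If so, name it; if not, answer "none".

A vs D: 91–69 for A.
A vs C: 98–62 for A.
A vs B: 110–50 for A.
A beats every other option head-to-head.

A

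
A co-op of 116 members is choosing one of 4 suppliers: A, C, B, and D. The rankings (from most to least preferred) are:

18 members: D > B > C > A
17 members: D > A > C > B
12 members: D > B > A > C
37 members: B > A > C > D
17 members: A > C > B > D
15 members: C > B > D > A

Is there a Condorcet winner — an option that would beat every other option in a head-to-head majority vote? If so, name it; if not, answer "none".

B vs A: 82–34 for B.
B vs C: 67–49 for B.
B vs D: 69–47 for B.
B beats every other option head-to-head.

B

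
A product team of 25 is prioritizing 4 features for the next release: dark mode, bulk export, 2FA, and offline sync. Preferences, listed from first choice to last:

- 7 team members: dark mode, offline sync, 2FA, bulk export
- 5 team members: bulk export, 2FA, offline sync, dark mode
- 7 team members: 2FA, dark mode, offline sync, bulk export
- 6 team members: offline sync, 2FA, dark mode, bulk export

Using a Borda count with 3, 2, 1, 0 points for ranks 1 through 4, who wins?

2FA

dark mode: 7·3 + 5·0 + 7·2 + 6·1 = 41
bulk export: 7·0 + 5·3 + 7·0 + 6·0 = 15
2FA: 7·1 + 5·2 + 7·3 + 6·2 = 50
offline sync: 7·2 + 5·1 + 7·1 + 6·3 = 44
2FA has the highest Borda score (50).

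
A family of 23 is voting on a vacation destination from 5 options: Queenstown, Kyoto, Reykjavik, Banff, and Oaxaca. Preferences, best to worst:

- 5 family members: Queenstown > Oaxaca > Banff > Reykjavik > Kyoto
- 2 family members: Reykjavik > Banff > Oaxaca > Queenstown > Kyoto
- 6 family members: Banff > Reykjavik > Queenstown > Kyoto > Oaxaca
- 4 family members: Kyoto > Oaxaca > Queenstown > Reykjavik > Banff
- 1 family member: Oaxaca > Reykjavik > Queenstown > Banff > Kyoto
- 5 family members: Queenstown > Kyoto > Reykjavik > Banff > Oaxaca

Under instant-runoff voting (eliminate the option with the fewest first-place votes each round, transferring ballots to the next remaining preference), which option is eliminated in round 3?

Kyoto

Round 1: Queenstown 10, Kyoto 4, Reykjavik 2, Banff 6, Oaxaca 1. Eliminate Oaxaca.
Round 2: Queenstown 10, Kyoto 4, Reykjavik 3, Banff 6. Eliminate Reykjavik.
Round 3: Queenstown 11, Kyoto 4, Banff 8. Eliminate Kyoto.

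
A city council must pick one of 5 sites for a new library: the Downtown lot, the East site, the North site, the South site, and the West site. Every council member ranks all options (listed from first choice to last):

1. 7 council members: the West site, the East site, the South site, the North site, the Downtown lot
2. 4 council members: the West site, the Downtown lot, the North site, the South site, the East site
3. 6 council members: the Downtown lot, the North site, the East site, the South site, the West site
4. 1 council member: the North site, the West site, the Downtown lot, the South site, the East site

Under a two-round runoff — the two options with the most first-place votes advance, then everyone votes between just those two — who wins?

Round 1 first-place votes: the Downtown lot 6, the East site 0, the North site 1, the South site 0, the West site 11.
the West site and the Downtown lot advance.
Runoff: the West site is preferred to the Downtown lot by 12 voters; the Downtown lot by 6.
the West site wins the runoff.

the West site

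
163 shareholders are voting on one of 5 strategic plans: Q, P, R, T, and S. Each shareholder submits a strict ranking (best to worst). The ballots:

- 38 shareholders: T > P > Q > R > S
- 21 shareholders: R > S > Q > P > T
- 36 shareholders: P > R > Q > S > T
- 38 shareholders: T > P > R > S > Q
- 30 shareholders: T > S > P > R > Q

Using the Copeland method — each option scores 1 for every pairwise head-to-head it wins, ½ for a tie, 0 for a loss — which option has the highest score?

Q: loses to P, R, T, and S → score 0.
P: beats Q, R, and S; loses to T → score 3.
R: beats Q and S; loses to P and T → score 2.
T: beats Q, P, R, and S → score 4.
S: beats Q; loses to P, R, and T → score 1.
T has the best pairwise record.

T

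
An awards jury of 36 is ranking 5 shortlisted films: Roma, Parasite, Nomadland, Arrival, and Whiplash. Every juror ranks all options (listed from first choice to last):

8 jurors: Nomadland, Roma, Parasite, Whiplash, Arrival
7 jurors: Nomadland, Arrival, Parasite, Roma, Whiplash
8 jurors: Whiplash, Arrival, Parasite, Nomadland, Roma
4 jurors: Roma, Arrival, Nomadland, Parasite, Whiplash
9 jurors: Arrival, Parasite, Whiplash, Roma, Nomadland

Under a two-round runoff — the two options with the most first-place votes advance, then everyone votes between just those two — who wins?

Arrival

Round 1 first-place votes: Roma 4, Parasite 0, Nomadland 15, Arrival 9, Whiplash 8.
Nomadland and Arrival advance.
Runoff: Nomadland is preferred to Arrival by 15 voters; Arrival by 21.
Arrival wins the runoff.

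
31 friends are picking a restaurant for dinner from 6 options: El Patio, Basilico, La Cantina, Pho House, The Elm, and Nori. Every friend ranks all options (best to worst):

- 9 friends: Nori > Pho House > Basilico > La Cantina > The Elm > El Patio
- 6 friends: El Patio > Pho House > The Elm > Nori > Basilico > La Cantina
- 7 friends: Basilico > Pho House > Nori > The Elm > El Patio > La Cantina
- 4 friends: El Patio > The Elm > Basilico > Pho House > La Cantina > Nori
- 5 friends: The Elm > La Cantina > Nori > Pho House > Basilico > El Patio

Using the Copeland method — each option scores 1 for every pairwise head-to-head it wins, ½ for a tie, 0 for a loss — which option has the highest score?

El Patio: beats La Cantina; loses to Basilico, Pho House, The Elm, and Nori → score 1.
Basilico: beats El Patio, La Cantina, and The Elm; loses to Pho House and Nori → score 3.
La Cantina: loses to El Patio, Basilico, Pho House, The Elm, and Nori → score 0.
Pho House: beats El Patio, Basilico, La Cantina, The Elm, and Nori → score 5.
The Elm: beats El Patio and La Cantina; loses to Basilico, Pho House, and Nori → score 2.
Nori: beats El Patio, Basilico, La Cantina, and The Elm; loses to Pho House → score 4.
Pho House has the best pairwise record.

Pho House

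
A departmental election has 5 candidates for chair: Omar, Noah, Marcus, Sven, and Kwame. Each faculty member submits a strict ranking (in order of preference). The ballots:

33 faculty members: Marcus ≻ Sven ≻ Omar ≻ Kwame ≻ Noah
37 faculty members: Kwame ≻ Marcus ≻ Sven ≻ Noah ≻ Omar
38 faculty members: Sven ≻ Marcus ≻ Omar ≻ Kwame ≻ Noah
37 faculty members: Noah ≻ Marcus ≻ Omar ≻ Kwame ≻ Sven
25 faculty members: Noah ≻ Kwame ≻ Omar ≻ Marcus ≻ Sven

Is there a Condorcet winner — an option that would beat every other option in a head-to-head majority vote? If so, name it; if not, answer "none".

Marcus

Marcus vs Omar: 145–25 for Marcus.
Marcus vs Noah: 108–62 for Marcus.
Marcus vs Sven: 132–38 for Marcus.
Marcus vs Kwame: 108–62 for Marcus.
Marcus beats every other option head-to-head.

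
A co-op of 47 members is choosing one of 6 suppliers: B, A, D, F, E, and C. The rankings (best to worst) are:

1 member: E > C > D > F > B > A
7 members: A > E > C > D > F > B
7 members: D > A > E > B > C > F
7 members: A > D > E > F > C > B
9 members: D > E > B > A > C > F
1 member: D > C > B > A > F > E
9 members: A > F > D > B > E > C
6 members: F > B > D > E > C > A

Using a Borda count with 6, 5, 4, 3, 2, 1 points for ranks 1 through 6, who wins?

B: 1·2 + 7·1 + 7·3 + 7·1 + 9·4 + 1·4 + 9·3 + 6·5 = 134
A: 1·1 + 7·6 + 7·5 + 7·6 + 9·3 + 1·3 + 9·6 + 6·1 = 210
D: 1·4 + 7·3 + 7·6 + 7·5 + 9·6 + 1·6 + 9·4 + 6·4 = 222
F: 1·3 + 7·2 + 7·1 + 7·3 + 9·1 + 1·2 + 9·5 + 6·6 = 137
E: 1·6 + 7·5 + 7·4 + 7·4 + 9·5 + 1·1 + 9·2 + 6·3 = 179
C: 1·5 + 7·4 + 7·2 + 7·2 + 9·2 + 1·5 + 9·1 + 6·2 = 105
D has the highest Borda score (222).

D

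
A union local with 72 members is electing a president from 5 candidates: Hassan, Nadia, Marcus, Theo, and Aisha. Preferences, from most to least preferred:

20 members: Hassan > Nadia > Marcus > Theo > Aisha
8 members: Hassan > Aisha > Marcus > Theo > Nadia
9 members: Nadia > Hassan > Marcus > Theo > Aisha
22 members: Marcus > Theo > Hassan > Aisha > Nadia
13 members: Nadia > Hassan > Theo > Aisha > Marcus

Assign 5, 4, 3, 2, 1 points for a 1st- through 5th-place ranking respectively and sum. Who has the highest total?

Hassan: 20·5 + 8·5 + 9·4 + 22·3 + 13·4 = 294
Nadia: 20·4 + 8·1 + 9·5 + 22·1 + 13·5 = 220
Marcus: 20·3 + 8·3 + 9·3 + 22·5 + 13·1 = 234
Theo: 20·2 + 8·2 + 9·2 + 22·4 + 13·3 = 201
Aisha: 20·1 + 8·4 + 9·1 + 22·2 + 13·2 = 131
Hassan has the highest Borda score (294).

Hassan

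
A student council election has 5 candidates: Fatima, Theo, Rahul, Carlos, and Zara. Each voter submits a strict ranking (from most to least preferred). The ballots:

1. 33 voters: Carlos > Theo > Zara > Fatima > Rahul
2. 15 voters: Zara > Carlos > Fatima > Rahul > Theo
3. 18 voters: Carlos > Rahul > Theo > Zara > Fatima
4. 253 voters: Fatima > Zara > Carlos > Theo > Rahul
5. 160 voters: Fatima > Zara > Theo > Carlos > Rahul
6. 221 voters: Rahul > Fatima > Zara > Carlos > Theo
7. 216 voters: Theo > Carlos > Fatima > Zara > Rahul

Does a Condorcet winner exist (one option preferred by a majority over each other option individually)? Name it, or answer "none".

Fatima

Fatima vs Theo: 649–267 for Fatima.
Fatima vs Rahul: 677–239 for Fatima.
Fatima vs Carlos: 634–282 for Fatima.
Fatima vs Zara: 850–66 for Fatima.
Fatima beats every other option head-to-head.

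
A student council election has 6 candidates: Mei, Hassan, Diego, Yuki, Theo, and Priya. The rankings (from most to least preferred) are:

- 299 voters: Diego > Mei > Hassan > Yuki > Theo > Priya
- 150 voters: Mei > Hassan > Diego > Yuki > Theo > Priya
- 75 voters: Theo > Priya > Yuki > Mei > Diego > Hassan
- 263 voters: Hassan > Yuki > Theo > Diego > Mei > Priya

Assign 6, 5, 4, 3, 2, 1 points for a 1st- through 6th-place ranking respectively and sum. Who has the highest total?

Mei: 299·5 + 150·6 + 75·3 + 263·2 = 3146
Hassan: 299·4 + 150·5 + 75·1 + 263·6 = 3599
Diego: 299·6 + 150·4 + 75·2 + 263·3 = 3333
Yuki: 299·3 + 150·3 + 75·4 + 263·5 = 2962
Theo: 299·2 + 150·2 + 75·6 + 263·4 = 2400
Priya: 299·1 + 150·1 + 75·5 + 263·1 = 1087
Hassan has the highest Borda score (3599).

Hassan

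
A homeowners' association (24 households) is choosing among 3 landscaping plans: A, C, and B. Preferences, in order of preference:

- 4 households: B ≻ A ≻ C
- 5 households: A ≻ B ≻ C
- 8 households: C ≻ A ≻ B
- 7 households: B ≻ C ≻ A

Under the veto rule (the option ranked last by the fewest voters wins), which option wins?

Last-place votes: A 7, C 9, B 8.
A is ranked last by the fewest voters, so A wins.

A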